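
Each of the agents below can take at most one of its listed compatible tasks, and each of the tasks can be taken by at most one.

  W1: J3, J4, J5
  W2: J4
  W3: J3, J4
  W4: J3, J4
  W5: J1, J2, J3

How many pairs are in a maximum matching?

4

Unit-capacity flow: source→left, listed edges, right→sink; max matching = max flow.
Augmenting path W1→J3 (+1); matched 1.
Augmenting path W2→J4 (+1); matched 2.
Augmenting path W5→J1 (+1); matched 3.
Augmenting path W3→J3→W1→J5 (+1); matched 4.
No augmenting path remains; maximum matching = 4.
König certificate: {W1, W5, J3, J4} is a vertex cover of size 4 (every listed pair touches it), so no matching can be larger.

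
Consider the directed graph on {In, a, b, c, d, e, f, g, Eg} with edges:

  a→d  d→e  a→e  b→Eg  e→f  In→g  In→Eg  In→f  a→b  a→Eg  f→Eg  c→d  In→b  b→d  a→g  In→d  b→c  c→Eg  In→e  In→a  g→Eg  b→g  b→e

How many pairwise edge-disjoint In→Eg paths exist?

5

Assign every edge capacity 1; by Menger, the answer equals the max flow.
Path In→Eg (+1); total 1.
Path In→a→Eg (+1); total 2.
Path In→b→Eg (+1); total 3.
Path In→f→Eg (+1); total 4.
Path In→g→Eg (+1); total 5.
No residual In→Eg path; max flow = 5.
Certifying cut of size 5: {In→Eg, In→a, In→b, In→g, f→Eg}.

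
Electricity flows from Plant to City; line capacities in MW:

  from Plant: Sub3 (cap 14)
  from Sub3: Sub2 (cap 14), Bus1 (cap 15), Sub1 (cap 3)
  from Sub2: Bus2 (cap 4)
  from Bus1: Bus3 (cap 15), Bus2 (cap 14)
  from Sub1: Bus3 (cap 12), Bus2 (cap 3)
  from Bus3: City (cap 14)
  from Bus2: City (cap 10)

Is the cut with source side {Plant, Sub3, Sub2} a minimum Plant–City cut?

Given cut capacity: 15 + 3 + 4 = 22.
Augment Plant→Sub3→Sub2→Bus2→City: bottleneck 4, flow now 4.
Augment Plant→Sub3→Bus1→Bus3→City: bottleneck 10, flow now 14.
No augmenting path remains; maximum flow = 14.
In the residual graph, reachable from Plant: {Plant}.
Min-cut edges: Plant→Sub3 (14); capacity 14 = 14.
Cut capacity 22 exceeds the max flow 14, so it is not minimum.

No — its capacity is 22, but the minimum cut has capacity 14.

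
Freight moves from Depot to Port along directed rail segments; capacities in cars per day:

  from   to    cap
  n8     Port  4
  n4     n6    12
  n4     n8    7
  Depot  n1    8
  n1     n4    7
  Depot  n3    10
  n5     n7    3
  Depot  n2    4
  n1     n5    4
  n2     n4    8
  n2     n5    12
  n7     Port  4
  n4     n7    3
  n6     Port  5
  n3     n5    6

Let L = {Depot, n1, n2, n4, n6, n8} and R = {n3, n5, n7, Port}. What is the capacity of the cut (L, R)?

Edges leaving {Depot, n1, n2, n4, n6, n8}: Depot→n3 (10), n1→n5 (4), n2→n5 (12), n4→n7 (3), n6→Port (5), n8→Port (4).
Cut capacity = 10 + 4 + 12 + 3 + 5 + 4 = 38.

38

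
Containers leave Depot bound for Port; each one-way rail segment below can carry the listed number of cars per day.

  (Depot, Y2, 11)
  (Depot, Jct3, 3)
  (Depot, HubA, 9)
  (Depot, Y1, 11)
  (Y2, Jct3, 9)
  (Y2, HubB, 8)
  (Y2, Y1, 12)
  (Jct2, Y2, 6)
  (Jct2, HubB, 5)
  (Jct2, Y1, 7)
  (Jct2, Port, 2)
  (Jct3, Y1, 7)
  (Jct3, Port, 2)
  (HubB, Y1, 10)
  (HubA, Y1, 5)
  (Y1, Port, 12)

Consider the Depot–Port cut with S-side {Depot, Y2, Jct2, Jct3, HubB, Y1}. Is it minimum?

Given cut capacity: 9 + 2 + 2 + 12 = 25.
Augment Depot→Jct3→Port: bottleneck 2, flow now 2.
Augment Depot→Y1→Port: bottleneck 11, flow now 13.
Augment Depot→Y2→Y1→Port: bottleneck 1, flow now 14.
No augmenting path remains; maximum flow = 14.
In the residual graph, reachable from Depot: {Depot, Y2, Jct3, HubB, HubA, Y1}.
Min-cut edges: Jct3→Port (2), Y1→Port (12); capacity 2 + 12 = 14.
Cut capacity 25 exceeds the max flow 14, so it is not minimum.

No — its capacity is 25, but the minimum cut has capacity 14.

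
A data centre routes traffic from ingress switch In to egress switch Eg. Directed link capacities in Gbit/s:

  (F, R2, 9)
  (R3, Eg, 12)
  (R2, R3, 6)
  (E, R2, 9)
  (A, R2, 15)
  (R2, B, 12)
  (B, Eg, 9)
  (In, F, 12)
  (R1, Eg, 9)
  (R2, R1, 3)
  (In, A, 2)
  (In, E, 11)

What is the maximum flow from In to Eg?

18

Augment In→F→R2→R3→Eg: bottleneck 6, flow now 6.
Augment In→F→R2→B→Eg: bottleneck 3, flow now 9.
Augment In→E→R2→B→Eg: bottleneck 6, flow now 15.
Augment In→E→R2→R1→Eg: bottleneck 3, flow now 18.
No augmenting path remains; maximum flow = 18.
In the residual graph, reachable from In: {In, F, E, A, R2, B}.
Min-cut edges: R2→R3 (6), R2→R1 (3), B→Eg (9); capacity 6 + 3 + 9 = 18.
This cut is saturated, so no flow can exceed 18.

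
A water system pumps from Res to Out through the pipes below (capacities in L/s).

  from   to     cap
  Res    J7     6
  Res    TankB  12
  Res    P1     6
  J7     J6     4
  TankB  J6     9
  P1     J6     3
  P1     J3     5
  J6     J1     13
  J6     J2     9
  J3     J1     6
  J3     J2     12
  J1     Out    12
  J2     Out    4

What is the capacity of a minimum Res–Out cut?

16

Augment Res→J7→J6→J1→Out: bottleneck 4, flow now 4.
Augment Res→TankB→J6→J1→Out: bottleneck 8, flow now 12.
Augment Res→TankB→J6→J2→Out: bottleneck 1, flow now 13.
Augment Res→P1→J6→J2→Out: bottleneck 3, flow now 16.
No augmenting path remains; maximum flow = 16.
By max-flow min-cut, the minimum cut capacity equals the max flow.
In the residual graph, reachable from Res: {Res, J7, TankB, P1, J6, J3, J1, J2}.
Min-cut edges: J1→Out (12), J2→Out (4); capacity 12 + 4 = 16.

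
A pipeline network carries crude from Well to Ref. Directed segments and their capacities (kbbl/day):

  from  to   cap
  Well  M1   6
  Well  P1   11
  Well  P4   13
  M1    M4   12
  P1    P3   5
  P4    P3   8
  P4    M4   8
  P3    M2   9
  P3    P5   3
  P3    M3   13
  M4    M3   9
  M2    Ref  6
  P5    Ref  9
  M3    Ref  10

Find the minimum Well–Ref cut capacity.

19

Augment Well→M1→M4→M3→Ref: bottleneck 6, flow now 6.
Augment Well→P1→P3→M2→Ref: bottleneck 5, flow now 11.
Augment Well→P4→P3→M2→Ref: bottleneck 1, flow now 12.
Augment Well→P4→P3→P5→Ref: bottleneck 3, flow now 15.
Augment Well→P4→P3→M3→Ref: bottleneck 4, flow now 19.
No augmenting path remains; maximum flow = 19.
By max-flow min-cut, the minimum cut capacity equals the max flow.
In the residual graph, reachable from Well: {Well, M1, P1, P4, P3, M4, M2, M3}.
Min-cut edges: P3→P5 (3), M2→Ref (6), M3→Ref (10); capacity 3 + 6 + 10 = 19.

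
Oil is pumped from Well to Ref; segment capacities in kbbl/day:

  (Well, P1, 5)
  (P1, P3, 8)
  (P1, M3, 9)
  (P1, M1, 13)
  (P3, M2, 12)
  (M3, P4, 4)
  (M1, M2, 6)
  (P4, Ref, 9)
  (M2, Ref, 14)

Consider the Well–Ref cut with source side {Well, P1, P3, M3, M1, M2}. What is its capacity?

Edges leaving {Well, P1, P3, M3, M1, M2}: M3→P4 (4), M2→Ref (14).
Cut capacity = 4 + 14 = 18.

18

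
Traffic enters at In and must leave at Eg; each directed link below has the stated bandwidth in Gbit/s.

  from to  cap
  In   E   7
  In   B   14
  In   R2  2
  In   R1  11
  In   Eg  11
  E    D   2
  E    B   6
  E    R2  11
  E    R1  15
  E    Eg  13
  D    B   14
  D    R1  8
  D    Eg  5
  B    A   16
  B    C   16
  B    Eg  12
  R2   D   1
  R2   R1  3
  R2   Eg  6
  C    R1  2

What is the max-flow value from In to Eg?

Augment In→Eg: bottleneck 11, flow now 11.
Augment In→E→Eg: bottleneck 7, flow now 18.
Augment In→B→Eg: bottleneck 12, flow now 30.
Augment In→R2→Eg: bottleneck 2, flow now 32.
No augmenting path remains; maximum flow = 32.
In the residual graph, reachable from In: {In, B, A, C, R1}.
Min-cut edges: In→E (7), In→R2 (2), In→Eg (11), B→Eg (12); capacity 7 + 2 + 11 + 12 = 32.
This cut is saturated, so no flow can exceed 32.

32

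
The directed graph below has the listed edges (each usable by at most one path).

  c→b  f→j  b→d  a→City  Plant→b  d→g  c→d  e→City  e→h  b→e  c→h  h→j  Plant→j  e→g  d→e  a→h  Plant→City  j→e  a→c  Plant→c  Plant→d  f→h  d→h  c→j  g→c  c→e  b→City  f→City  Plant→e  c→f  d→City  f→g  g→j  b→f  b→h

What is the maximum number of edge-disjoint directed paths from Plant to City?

5

Assign every edge capacity 1; by Menger, the answer equals the max flow.
Path Plant→City (+1); total 1.
Path Plant→b→City (+1); total 2.
Path Plant→d→City (+1); total 3.
Path Plant→e→City (+1); total 4.
Path Plant→c→f→City (+1); total 5.
No residual Plant→City path; max flow = 5.
Certifying cut of size 5: {Plant→City, b→City, d→City, e→City, f→City}.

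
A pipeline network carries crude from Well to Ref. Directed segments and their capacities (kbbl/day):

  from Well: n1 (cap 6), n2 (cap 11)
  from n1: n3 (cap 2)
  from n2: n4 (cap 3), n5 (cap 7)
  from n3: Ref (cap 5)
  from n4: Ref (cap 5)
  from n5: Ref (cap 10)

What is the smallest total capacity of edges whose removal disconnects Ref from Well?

Augment Well→n1→n3→Ref: bottleneck 2, flow now 2.
Augment Well→n2→n4→Ref: bottleneck 3, flow now 5.
Augment Well→n2→n5→Ref: bottleneck 7, flow now 12.
No augmenting path remains; maximum flow = 12.
By max-flow min-cut, the minimum cut capacity equals the max flow.
In the residual graph, reachable from Well: {Well, n1, n2}.
Min-cut edges: n1→n3 (2), n2→n4 (3), n2→n5 (7); capacity 2 + 3 + 7 = 12.

12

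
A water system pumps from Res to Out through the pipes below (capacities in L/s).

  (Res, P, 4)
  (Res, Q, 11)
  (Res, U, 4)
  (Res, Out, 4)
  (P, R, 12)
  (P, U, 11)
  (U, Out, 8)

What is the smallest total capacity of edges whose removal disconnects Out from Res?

12

Augment Res→Out: bottleneck 4, flow now 4.
Augment Res→U→Out: bottleneck 4, flow now 8.
Augment Res→P→U→Out: bottleneck 4, flow now 12.
No augmenting path remains; maximum flow = 12.
By max-flow min-cut, the minimum cut capacity equals the max flow.
In the residual graph, reachable from Res: {Res, Q}.
Min-cut edges: Res→P (4), Res→U (4), Res→Out (4); capacity 4 + 4 + 4 = 12.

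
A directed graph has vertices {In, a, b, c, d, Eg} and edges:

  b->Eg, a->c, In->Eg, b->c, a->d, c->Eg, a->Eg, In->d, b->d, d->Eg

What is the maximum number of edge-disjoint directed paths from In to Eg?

2

Assign every edge capacity 1; by Menger, the answer equals the max flow.
Path In→Eg (+1); total 1.
Path In→d→Eg (+1); total 2.
No residual In→Eg path; max flow = 2.
Certifying cut of size 2: {In→Eg, In→d}.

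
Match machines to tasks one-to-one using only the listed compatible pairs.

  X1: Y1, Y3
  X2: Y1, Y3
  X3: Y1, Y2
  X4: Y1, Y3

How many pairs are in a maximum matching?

3

Unit-capacity flow: source→left, listed edges, right→sink; max matching = max flow.
Augmenting path X1→Y1 (+1); matched 1.
Augmenting path X2→Y3 (+1); matched 2.
Augmenting path X3→Y2 (+1); matched 3.
No augmenting path remains; maximum matching = 3.
König certificate: {X3, Y1, Y3} is a vertex cover of size 3 (every listed pair touches it), so no matching can be larger.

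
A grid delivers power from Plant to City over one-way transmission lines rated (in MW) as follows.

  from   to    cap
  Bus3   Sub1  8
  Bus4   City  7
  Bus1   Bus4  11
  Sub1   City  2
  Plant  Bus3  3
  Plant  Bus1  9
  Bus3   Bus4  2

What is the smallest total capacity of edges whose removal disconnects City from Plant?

Augment Plant→Bus3→Sub1→City: bottleneck 2, flow now 2.
Augment Plant→Bus3→Bus4→City: bottleneck 1, flow now 3.
Augment Plant→Bus1→Bus4→City: bottleneck 6, flow now 9.
No augmenting path remains; maximum flow = 9.
By max-flow min-cut, the minimum cut capacity equals the max flow.
In the residual graph, reachable from Plant: {Plant, Bus3, Bus1, Sub1, Bus4}.
Min-cut edges: Sub1→City (2), Bus4→City (7); capacity 2 + 7 = 9.

9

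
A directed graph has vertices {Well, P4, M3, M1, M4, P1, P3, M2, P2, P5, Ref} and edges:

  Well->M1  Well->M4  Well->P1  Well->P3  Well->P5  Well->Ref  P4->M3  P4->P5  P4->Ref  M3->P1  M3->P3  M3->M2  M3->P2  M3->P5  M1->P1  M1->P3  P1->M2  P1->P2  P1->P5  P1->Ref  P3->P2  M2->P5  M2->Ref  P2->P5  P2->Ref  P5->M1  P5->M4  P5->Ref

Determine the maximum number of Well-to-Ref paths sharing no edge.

5

Assign every edge capacity 1; by Menger, the answer equals the max flow.
Path Well→Ref (+1); total 1.
Path Well→P1→Ref (+1); total 2.
Path Well→P5→Ref (+1); total 3.
Path Well→P3→P2→Ref (+1); total 4.
Path Well→M1→P1→M2→Ref (+1); total 5.
No residual Well→Ref path; max flow = 5.
Certifying cut of size 5: {Well→M1, Well→P1, Well→P3, Well→P5, Well→Ref}.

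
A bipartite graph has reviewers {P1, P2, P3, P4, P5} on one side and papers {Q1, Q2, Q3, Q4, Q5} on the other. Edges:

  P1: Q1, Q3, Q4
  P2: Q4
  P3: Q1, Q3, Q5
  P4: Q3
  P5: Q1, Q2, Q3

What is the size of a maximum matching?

5

Unit-capacity flow: source→left, listed edges, right→sink; max matching = max flow.
Augmenting path P1→Q1 (+1); matched 1.
Augmenting path P2→Q4 (+1); matched 2.
Augmenting path P3→Q3 (+1); matched 3.
Augmenting path P5→Q2 (+1); matched 4.
Augmenting path P4→Q3→P3→Q5 (+1); matched 5.
No augmenting path remains; maximum matching = 5.
König certificate: {P1, P2, P3, P4, P5} is a vertex cover of size 5 (every listed pair touches it), so no matching can be larger.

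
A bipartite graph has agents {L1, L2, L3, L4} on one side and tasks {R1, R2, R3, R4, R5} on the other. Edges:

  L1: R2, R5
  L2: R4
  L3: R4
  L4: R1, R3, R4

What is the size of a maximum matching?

Unit-capacity flow: source→left, listed edges, right→sink; max matching = max flow.
Augmenting path L1→R2 (+1); matched 1.
Augmenting path L2→R4 (+1); matched 2.
Augmenting path L4→R1 (+1); matched 3.
No augmenting path remains; maximum matching = 3.
König certificate: {L1, L4, R4} is a vertex cover of size 3 (every listed pair touches it), so no matching can be larger.

3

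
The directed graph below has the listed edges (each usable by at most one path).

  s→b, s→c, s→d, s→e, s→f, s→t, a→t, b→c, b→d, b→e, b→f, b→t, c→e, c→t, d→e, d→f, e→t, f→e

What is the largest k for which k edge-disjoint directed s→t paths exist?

4

Assign every edge capacity 1; by Menger, the answer equals the max flow.
Path s→t (+1); total 1.
Path s→b→t (+1); total 2.
Path s→c→t (+1); total 3.
Path s→e→t (+1); total 4.
No residual s→t path; max flow = 4.
Certifying cut of size 4: {e→t, s→b, s→c, s→t}.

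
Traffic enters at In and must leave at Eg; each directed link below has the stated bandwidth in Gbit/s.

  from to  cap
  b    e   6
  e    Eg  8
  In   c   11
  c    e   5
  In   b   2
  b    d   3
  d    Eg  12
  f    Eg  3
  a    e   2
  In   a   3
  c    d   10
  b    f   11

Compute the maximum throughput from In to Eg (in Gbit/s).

Augment In→a→e→Eg: bottleneck 2, flow now 2.
Augment In→b→d→Eg: bottleneck 2, flow now 4.
Augment In→c→d→Eg: bottleneck 10, flow now 14.
Augment In→c→e→Eg: bottleneck 1, flow now 15.
No augmenting path remains; maximum flow = 15.
In the residual graph, reachable from In: {In, a}.
Min-cut edges: In→b (2), In→c (11), a→e (2); capacity 2 + 11 + 2 = 15.
This cut is saturated, so no flow can exceed 15.

15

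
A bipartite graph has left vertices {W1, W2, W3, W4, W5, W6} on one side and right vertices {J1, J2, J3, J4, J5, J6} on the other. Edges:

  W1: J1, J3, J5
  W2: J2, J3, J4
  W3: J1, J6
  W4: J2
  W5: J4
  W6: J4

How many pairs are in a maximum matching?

5

Unit-capacity flow: source→left, listed edges, right→sink; max matching = max flow.
Augmenting path W1→J1 (+1); matched 1.
Augmenting path W2→J2 (+1); matched 2.
Augmenting path W3→J6 (+1); matched 3.
Augmenting path W5→J4 (+1); matched 4.
Augmenting path W4→J2→W2→J3 (+1); matched 5.
No augmenting path remains; maximum matching = 5.
König certificate: {W1, W2, W3, W4, J4} is a vertex cover of size 5 (every listed pair touches it), so no matching can be larger.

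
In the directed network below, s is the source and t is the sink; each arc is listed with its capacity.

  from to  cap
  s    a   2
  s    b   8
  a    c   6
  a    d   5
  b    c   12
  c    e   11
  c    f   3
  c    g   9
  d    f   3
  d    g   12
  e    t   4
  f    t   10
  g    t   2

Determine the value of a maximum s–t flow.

Augment s→a→c→e→t: bottleneck 2, flow now 2.
Augment s→b→c→e→t: bottleneck 2, flow now 4.
Augment s→b→c→f→t: bottleneck 3, flow now 7.
Augment s→b→c→g→t: bottleneck 2, flow now 9.
Augment s→b→c→a→d→f→t: bottleneck 1, flow now 10. (uses reverse residual edge)
No augmenting path remains; maximum flow = 10.
In the residual graph, reachable from s: {s}.
Min-cut edges: s→a (2), s→b (8); capacity 2 + 8 = 10.
This cut is saturated, so no flow can exceed 10.

10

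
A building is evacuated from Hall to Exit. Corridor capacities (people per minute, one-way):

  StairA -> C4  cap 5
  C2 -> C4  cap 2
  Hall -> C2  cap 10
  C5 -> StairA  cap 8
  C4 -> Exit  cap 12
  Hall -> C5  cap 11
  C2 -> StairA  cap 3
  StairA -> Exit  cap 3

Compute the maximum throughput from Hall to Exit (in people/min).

10

Augment Hall→C2→StairA→Exit: bottleneck 3, flow now 3.
Augment Hall→C2→C4→Exit: bottleneck 2, flow now 5.
Augment Hall→C5→StairA→C4→Exit: bottleneck 5, flow now 10.
No augmenting path remains; maximum flow = 10.
In the residual graph, reachable from Hall: {Hall, C2, C5, StairA}.
Min-cut edges: C2→C4 (2), StairA→C4 (5), StairA→Exit (3); capacity 2 + 5 + 3 = 10.
This cut is saturated, so no flow can exceed 10.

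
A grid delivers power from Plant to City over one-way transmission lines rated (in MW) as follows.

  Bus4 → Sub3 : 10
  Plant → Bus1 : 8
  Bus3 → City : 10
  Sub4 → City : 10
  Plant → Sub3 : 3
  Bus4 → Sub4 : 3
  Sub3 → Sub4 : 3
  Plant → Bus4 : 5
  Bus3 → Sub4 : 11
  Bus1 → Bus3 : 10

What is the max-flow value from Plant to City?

14

Augment Plant→Sub3→Sub4→City: bottleneck 3, flow now 3.
Augment Plant→Bus4→Sub4→City: bottleneck 3, flow now 6.
Augment Plant→Bus1→Bus3→City: bottleneck 8, flow now 14.
No augmenting path remains; maximum flow = 14.
In the residual graph, reachable from Plant: {Plant, Sub3, Bus4}.
Min-cut edges: Plant→Bus1 (8), Sub3→Sub4 (3), Bus4→Sub4 (3); capacity 8 + 3 + 3 = 14.
This cut is saturated, so no flow can exceed 14.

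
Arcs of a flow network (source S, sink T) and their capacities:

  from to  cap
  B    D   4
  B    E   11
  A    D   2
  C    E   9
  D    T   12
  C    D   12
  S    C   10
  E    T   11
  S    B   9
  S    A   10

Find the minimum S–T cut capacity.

Augment S→A→D→T: bottleneck 2, flow now 2.
Augment S→B→D→T: bottleneck 4, flow now 6.
Augment S→B→E→T: bottleneck 5, flow now 11.
Augment S→C→D→T: bottleneck 6, flow now 17.
Augment S→C→E→T: bottleneck 4, flow now 21.
No augmenting path remains; maximum flow = 21.
By max-flow min-cut, the minimum cut capacity equals the max flow.
In the residual graph, reachable from S: {S, A}.
Min-cut edges: S→B (9), S→C (10), A→D (2); capacity 9 + 10 + 2 = 21.

21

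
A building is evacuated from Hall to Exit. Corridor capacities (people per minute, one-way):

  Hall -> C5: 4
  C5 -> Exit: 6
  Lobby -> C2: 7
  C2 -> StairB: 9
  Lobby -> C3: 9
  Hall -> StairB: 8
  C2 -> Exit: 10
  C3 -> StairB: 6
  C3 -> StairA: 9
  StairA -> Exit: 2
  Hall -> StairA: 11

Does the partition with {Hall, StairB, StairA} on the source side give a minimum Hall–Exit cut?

Yes — it is a minimum cut (capacity 6).

Given cut capacity: 4 + 2 = 6.
Augment Hall→C5→Exit: bottleneck 4, flow now 4.
Augment Hall→StairA→Exit: bottleneck 2, flow now 6.
No augmenting path remains; maximum flow = 6.
Cut capacity 6 equals the max flow, so it is a minimum cut.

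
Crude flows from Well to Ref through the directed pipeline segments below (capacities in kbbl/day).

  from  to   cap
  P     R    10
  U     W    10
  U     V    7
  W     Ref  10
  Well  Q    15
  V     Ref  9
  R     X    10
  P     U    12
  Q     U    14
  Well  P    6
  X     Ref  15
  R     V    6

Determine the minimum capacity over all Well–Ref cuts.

20

Augment Well→P→R→V→Ref: bottleneck 6, flow now 6.
Augment Well→Q→U→V→Ref: bottleneck 3, flow now 9.
Augment Well→Q→U→W→Ref: bottleneck 10, flow now 19.
Augment Well→Q→U→V→R→X→Ref: bottleneck 1, flow now 20. (uses reverse residual edge)
No augmenting path remains; maximum flow = 20.
By max-flow min-cut, the minimum cut capacity equals the max flow.
In the residual graph, reachable from Well: {Well, Q}.
Min-cut edges: Well→P (6), Q→U (14); capacity 6 + 14 = 20.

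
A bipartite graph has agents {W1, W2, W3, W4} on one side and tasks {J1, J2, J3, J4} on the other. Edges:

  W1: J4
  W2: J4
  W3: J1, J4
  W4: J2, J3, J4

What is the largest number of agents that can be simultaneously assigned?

Unit-capacity flow: source→left, listed edges, right→sink; max matching = max flow.
Augmenting path W1→J4 (+1); matched 1.
Augmenting path W3→J1 (+1); matched 2.
Augmenting path W4→J2 (+1); matched 3.
No augmenting path remains; maximum matching = 3.
König certificate: {W3, W4, J4} is a vertex cover of size 3 (every listed pair touches it), so no matching can be larger.

3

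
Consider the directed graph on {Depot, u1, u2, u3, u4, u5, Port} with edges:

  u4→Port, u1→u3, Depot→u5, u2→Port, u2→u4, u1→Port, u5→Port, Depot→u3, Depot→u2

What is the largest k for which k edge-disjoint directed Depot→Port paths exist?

2

Assign every edge capacity 1; by Menger, the answer equals the max flow.
Path Depot→u2→Port (+1); total 1.
Path Depot→u5→Port (+1); total 2.
No residual Depot→Port path; max flow = 2.
Certifying cut of size 2: {Depot→u2, Depot→u5}.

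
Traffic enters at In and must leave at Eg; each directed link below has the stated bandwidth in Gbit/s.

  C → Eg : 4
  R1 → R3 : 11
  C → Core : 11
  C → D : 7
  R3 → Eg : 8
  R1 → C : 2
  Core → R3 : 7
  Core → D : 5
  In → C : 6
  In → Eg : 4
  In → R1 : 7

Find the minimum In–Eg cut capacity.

Augment In→Eg: bottleneck 4, flow now 4.
Augment In→C→Eg: bottleneck 4, flow now 8.
Augment In→R1→R3→Eg: bottleneck 7, flow now 15.
Augment In→C→Core→R3→Eg: bottleneck 1, flow now 16.
No augmenting path remains; maximum flow = 16.
By max-flow min-cut, the minimum cut capacity equals the max flow.
In the residual graph, reachable from In: {In, C, R1, Core, D, R3}.
Min-cut edges: In→Eg (4), C→Eg (4), R3→Eg (8); capacity 4 + 4 + 8 = 16.

16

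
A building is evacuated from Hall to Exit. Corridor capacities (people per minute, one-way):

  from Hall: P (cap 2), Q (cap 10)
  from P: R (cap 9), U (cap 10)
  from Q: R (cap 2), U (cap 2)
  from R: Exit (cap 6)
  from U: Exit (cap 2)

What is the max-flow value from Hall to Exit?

6

Augment Hall→P→R→Exit: bottleneck 2, flow now 2.
Augment Hall→Q→R→Exit: bottleneck 2, flow now 4.
Augment Hall→Q→U→Exit: bottleneck 2, flow now 6.
No augmenting path remains; maximum flow = 6.
In the residual graph, reachable from Hall: {Hall, Q}.
Min-cut edges: Hall→P (2), Q→R (2), Q→U (2); capacity 2 + 2 + 2 = 6.
This cut is saturated, so no flow can exceed 6.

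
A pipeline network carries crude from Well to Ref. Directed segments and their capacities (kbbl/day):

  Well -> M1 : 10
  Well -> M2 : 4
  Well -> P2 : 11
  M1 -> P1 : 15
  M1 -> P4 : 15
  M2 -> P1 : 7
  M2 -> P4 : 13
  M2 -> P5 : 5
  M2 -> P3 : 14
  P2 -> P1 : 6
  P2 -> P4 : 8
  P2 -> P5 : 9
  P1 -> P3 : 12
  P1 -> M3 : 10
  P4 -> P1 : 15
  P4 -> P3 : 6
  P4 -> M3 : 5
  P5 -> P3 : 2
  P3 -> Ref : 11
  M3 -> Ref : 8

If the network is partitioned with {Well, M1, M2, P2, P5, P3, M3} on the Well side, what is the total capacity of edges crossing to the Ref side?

Edges leaving {Well, M1, M2, P2, P5, P3, M3}: M1→P1 (15), M1→P4 (15), M2→P1 (7), M2→P4 (13), P2→P1 (6), P2→P4 (8), P3→Ref (11), M3→Ref (8).
Cut capacity = 15 + 15 + 7 + 13 + 6 + 8 + 11 + 8 = 83.

83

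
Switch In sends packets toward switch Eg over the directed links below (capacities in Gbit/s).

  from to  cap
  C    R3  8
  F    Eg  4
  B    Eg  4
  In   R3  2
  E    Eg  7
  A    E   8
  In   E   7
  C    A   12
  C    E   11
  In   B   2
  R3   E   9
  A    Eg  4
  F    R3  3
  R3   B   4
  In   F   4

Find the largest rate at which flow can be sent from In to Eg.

Augment In→F→Eg: bottleneck 4, flow now 4.
Augment In→E→Eg: bottleneck 7, flow now 11.
Augment In→B→Eg: bottleneck 2, flow now 13.
Augment In→R3→B→Eg: bottleneck 2, flow now 15.
No augmenting path remains; maximum flow = 15.
In the residual graph, reachable from In: {In}.
Min-cut edges: In→F (4), In→R3 (2), In→E (7), In→B (2); capacity 4 + 2 + 7 + 2 = 15.
This cut is saturated, so no flow can exceed 15.

15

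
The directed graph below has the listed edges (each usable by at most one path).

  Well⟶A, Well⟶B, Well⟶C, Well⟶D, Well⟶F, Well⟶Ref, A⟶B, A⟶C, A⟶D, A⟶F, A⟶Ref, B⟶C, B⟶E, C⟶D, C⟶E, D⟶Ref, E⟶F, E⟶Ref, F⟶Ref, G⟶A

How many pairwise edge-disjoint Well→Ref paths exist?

Assign every edge capacity 1; by Menger, the answer equals the max flow.
Path Well→Ref (+1); total 1.
Path Well→A→Ref (+1); total 2.
Path Well→D→Ref (+1); total 3.
Path Well→F→Ref (+1); total 4.
Path Well→B→E→Ref (+1); total 5.
No residual Well→Ref path; max flow = 5.
Certifying cut of size 5: {D→Ref, E→Ref, F→Ref, Well→A, Well→Ref}.

5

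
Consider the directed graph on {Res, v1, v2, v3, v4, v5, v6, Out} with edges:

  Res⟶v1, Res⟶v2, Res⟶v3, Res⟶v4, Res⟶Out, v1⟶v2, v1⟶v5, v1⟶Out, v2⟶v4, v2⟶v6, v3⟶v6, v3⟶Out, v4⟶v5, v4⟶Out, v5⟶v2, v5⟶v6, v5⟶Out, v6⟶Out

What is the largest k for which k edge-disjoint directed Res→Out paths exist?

Assign every edge capacity 1; by Menger, the answer equals the max flow.
Path Res→Out (+1); total 1.
Path Res→v1→Out (+1); total 2.
Path Res→v3→Out (+1); total 3.
Path Res→v4→Out (+1); total 4.
Path Res→v2→v6→Out (+1); total 5.
No residual Res→Out path; max flow = 5.
Certifying cut of size 5: {Res→Out, Res→v1, Res→v2, Res→v3, Res→v4}.

5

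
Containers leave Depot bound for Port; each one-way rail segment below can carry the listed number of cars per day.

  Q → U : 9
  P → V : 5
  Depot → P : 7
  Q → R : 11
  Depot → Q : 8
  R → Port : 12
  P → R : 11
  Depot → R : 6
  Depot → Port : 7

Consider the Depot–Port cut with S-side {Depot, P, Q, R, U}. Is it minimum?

Given cut capacity: 7 + 5 + 12 = 24.
Augment Depot→Port: bottleneck 7, flow now 7.
Augment Depot→R→Port: bottleneck 6, flow now 13.
Augment Depot→P→R→Port: bottleneck 6, flow now 19.
No augmenting path remains; maximum flow = 19.
In the residual graph, reachable from Depot: {Depot, P, Q, R, U, V}.
Min-cut edges: Depot→Port (7), R→Port (12); capacity 7 + 12 = 19.
Cut capacity 24 exceeds the max flow 19, so it is not minimum.

No — its capacity is 24, but the minimum cut has capacity 19.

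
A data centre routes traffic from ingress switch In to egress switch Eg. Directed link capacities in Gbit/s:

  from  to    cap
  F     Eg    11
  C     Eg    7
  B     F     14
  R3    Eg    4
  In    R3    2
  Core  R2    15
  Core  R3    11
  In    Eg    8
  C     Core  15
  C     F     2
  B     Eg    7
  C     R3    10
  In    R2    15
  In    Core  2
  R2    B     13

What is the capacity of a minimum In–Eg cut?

Augment In→Eg: bottleneck 8, flow now 8.
Augment In→R3→Eg: bottleneck 2, flow now 10.
Augment In→Core→R3→Eg: bottleneck 2, flow now 12.
Augment In→R2→B→Eg: bottleneck 7, flow now 19.
Augment In→R2→B→F→Eg: bottleneck 6, flow now 25.
No augmenting path remains; maximum flow = 25.
By max-flow min-cut, the minimum cut capacity equals the max flow.
In the residual graph, reachable from In: {In, R2}.
Min-cut edges: In→Core (2), In→R3 (2), In→Eg (8), R2→B (13); capacity 2 + 2 + 8 + 13 = 25.

25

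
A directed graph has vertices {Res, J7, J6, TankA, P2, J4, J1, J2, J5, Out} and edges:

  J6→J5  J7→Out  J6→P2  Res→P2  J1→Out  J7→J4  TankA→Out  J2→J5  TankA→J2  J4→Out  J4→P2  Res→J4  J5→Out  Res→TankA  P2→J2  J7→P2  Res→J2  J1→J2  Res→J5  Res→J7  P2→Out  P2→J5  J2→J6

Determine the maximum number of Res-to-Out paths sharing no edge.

5

Assign every edge capacity 1; by Menger, the answer equals the max flow.
Path Res→J7→Out (+1); total 1.
Path Res→TankA→Out (+1); total 2.
Path Res→P2→Out (+1); total 3.
Path Res→J4→Out (+1); total 4.
Path Res→J5→Out (+1); total 5.
No residual Res→Out path; max flow = 5.
Certifying cut of size 5: {J5→Out, P2→Out, Res→J4, Res→J7, Res→TankA}.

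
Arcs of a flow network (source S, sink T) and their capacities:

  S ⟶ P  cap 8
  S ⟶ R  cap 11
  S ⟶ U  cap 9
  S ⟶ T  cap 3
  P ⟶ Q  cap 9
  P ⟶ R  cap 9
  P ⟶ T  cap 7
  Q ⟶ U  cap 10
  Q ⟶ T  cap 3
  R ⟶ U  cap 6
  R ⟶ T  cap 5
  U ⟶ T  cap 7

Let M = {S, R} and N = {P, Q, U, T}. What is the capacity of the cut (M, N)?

Edges leaving {S, R}: S→P (8), S→U (9), S→T (3), R→U (6), R→T (5).
Cut capacity = 8 + 9 + 3 + 6 + 5 = 31.

31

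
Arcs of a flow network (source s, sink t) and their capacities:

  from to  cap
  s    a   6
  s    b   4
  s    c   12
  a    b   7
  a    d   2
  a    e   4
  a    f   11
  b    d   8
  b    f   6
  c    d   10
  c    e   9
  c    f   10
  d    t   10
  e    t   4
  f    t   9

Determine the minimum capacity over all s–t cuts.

Augment s→a→d→t: bottleneck 2, flow now 2.
Augment s→a→e→t: bottleneck 4, flow now 6.
Augment s→b→d→t: bottleneck 4, flow now 10.
Augment s→c→d→t: bottleneck 4, flow now 14.
Augment s→c→f→t: bottleneck 8, flow now 22.
No augmenting path remains; maximum flow = 22.
By max-flow min-cut, the minimum cut capacity equals the max flow.
In the residual graph, reachable from s: {s}.
Min-cut edges: s→a (6), s→b (4), s→c (12); capacity 6 + 4 + 12 = 22.

22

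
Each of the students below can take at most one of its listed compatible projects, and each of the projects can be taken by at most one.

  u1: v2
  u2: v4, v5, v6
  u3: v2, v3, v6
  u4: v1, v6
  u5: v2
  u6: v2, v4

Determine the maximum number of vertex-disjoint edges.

Unit-capacity flow: source→left, listed edges, right→sink; max matching = max flow.
Augmenting path u1→v2 (+1); matched 1.
Augmenting path u2→v4 (+1); matched 2.
Augmenting path u3→v3 (+1); matched 3.
Augmenting path u4→v1 (+1); matched 4.
Augmenting path u6→v4→u2→v5 (+1); matched 5.
No augmenting path remains; maximum matching = 5.
König certificate: {u2, u3, u4, u6, v2} is a vertex cover of size 5 (every listed pair touches it), so no matching can be larger.

5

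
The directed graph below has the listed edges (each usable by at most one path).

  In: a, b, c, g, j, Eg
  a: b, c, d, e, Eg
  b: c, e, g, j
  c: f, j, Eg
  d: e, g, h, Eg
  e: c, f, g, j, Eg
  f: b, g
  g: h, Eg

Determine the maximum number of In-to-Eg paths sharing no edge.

Assign every edge capacity 1; by Menger, the answer equals the max flow.
Path In→Eg (+1); total 1.
Path In→a→Eg (+1); total 2.
Path In→c→Eg (+1); total 3.
Path In→g→Eg (+1); total 4.
Path In→b→e→Eg (+1); total 5.
No residual In→Eg path; max flow = 5.
Certifying cut of size 5: {In→Eg, In→a, In→b, In→c, In→g}.

5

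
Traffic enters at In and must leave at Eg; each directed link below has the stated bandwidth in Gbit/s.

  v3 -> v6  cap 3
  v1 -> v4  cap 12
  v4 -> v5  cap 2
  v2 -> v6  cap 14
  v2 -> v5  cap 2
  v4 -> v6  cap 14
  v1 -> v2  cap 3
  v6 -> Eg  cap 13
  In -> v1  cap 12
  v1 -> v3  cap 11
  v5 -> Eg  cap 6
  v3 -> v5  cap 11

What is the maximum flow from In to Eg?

Augment In→v1→v2→v5→Eg: bottleneck 2, flow now 2.
Augment In→v1→v2→v6→Eg: bottleneck 1, flow now 3.
Augment In→v1→v3→v5→Eg: bottleneck 4, flow now 7.
Augment In→v1→v3→v6→Eg: bottleneck 3, flow now 10.
Augment In→v1→v4→v6→Eg: bottleneck 2, flow now 12.
No augmenting path remains; maximum flow = 12.
In the residual graph, reachable from In: {In}.
Min-cut edges: In→v1 (12); capacity 12 = 12.
This cut is saturated, so no flow can exceed 12.

12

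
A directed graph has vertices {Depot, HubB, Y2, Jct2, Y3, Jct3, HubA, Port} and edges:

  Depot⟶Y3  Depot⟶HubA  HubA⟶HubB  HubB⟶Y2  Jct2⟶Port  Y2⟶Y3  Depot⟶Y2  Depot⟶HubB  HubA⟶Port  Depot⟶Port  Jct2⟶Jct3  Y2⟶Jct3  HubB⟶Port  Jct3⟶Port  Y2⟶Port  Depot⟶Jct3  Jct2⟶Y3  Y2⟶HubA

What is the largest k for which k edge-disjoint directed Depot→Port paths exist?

5

Assign every edge capacity 1; by Menger, the answer equals the max flow.
Path Depot→Port (+1); total 1.
Path Depot→HubB→Port (+1); total 2.
Path Depot→Y2→Port (+1); total 3.
Path Depot→Jct3→Port (+1); total 4.
Path Depot→HubA→Port (+1); total 5.
No residual Depot→Port path; max flow = 5.
Certifying cut of size 5: {Depot→HubA, Depot→HubB, Depot→Jct3, Depot→Port, Depot→Y2}.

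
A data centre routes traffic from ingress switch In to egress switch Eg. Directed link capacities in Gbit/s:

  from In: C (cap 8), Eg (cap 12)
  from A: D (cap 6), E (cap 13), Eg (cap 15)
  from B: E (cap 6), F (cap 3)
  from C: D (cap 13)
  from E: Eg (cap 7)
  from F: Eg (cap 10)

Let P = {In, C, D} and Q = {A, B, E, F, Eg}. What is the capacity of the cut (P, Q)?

12

Edges leaving {In, C, D}: In→Eg (12).
Cut capacity = 12 = 12.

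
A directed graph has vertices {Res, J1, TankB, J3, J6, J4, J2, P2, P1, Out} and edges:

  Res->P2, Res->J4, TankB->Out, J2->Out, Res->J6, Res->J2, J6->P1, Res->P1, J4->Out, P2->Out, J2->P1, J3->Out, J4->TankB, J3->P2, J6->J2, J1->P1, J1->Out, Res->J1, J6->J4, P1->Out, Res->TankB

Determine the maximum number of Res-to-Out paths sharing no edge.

Assign every edge capacity 1; by Menger, the answer equals the max flow.
Path Res→J1→Out (+1); total 1.
Path Res→TankB→Out (+1); total 2.
Path Res→J4→Out (+1); total 3.
Path Res→J2→Out (+1); total 4.
Path Res→P2→Out (+1); total 5.
Path Res→P1→Out (+1); total 6.
No residual Res→Out path; max flow = 6.
Certifying cut of size 6: {J2→Out, J4→Out, P1→Out, Res→J1, Res→P2, TankB→Out}.

6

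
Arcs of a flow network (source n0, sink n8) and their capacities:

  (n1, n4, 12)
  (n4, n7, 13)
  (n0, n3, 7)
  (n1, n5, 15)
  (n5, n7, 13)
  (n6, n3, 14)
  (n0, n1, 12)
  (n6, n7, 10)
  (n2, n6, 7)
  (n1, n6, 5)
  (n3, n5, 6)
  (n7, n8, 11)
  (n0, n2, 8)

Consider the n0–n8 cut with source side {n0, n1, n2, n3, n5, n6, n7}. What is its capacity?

23

Edges leaving {n0, n1, n2, n3, n5, n6, n7}: n1→n4 (12), n7→n8 (11).
Cut capacity = 12 + 11 = 23.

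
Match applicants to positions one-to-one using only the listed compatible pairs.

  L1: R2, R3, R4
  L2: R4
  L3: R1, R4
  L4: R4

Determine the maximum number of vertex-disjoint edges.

Unit-capacity flow: source→left, listed edges, right→sink; max matching = max flow.
Augmenting path L1→R2 (+1); matched 1.
Augmenting path L2→R4 (+1); matched 2.
Augmenting path L3→R1 (+1); matched 3.
No augmenting path remains; maximum matching = 3.
König certificate: {L1, L3, R4} is a vertex cover of size 3 (every listed pair touches it), so no matching can be larger.

3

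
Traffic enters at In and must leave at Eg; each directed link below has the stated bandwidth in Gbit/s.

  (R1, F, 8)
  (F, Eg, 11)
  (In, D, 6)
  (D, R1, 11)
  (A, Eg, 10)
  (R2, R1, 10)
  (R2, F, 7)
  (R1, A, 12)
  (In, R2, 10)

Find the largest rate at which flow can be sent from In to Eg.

Augment In→R2→F→Eg: bottleneck 7, flow now 7.
Augment In→D→R1→F→Eg: bottleneck 4, flow now 11.
Augment In→D→R1→A→Eg: bottleneck 2, flow now 13.
Augment In→R2→R1→A→Eg: bottleneck 3, flow now 16.
No augmenting path remains; maximum flow = 16.
In the residual graph, reachable from In: {In}.
Min-cut edges: In→D (6), In→R2 (10); capacity 6 + 10 = 16.
This cut is saturated, so no flow can exceed 16.

16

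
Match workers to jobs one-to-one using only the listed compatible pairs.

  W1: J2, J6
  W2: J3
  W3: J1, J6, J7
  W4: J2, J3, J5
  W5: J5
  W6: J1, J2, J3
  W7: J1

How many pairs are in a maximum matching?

Unit-capacity flow: source→left, listed edges, right→sink; max matching = max flow.
Augmenting path W1→J2 (+1); matched 1.
Augmenting path W2→J3 (+1); matched 2.
Augmenting path W3→J1 (+1); matched 3.
Augmenting path W4→J5 (+1); matched 4.
Augmenting path W6→J1→W3→J6 (+1); matched 5.
Augmenting path W5→J5→W4→J2→W1→J6→W3→J7 (+1); matched 6.
No augmenting path remains; maximum matching = 6.
König certificate: {W1, W3, J1, J2, J3, J5} is a vertex cover of size 6 (every listed pair touches it), so no matching can be larger.

6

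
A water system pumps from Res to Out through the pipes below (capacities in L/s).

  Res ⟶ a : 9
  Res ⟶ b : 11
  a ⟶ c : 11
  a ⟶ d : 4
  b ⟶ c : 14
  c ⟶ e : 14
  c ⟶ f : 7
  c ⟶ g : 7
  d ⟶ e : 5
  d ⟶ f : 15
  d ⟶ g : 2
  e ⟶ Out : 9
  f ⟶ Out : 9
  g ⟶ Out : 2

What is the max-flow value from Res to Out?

Augment Res→a→c→e→Out: bottleneck 9, flow now 9.
Augment Res→b→c→f→Out: bottleneck 7, flow now 16.
Augment Res→b→c→g→Out: bottleneck 2, flow now 18.
Augment Res→b→c→a→d→f→Out: bottleneck 2, flow now 20. (uses reverse residual edge)
No augmenting path remains; maximum flow = 20.
In the residual graph, reachable from Res: {Res}.
Min-cut edges: Res→a (9), Res→b (11); capacity 9 + 11 = 20.
This cut is saturated, so no flow can exceed 20.

20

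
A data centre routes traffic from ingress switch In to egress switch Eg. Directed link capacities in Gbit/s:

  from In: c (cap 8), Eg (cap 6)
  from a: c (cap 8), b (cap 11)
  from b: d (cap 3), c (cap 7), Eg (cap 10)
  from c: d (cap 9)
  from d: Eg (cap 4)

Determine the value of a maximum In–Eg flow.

Augment In→Eg: bottleneck 6, flow now 6.
Augment In→c→d→Eg: bottleneck 4, flow now 10.
No augmenting path remains; maximum flow = 10.
In the residual graph, reachable from In: {In, c, d}.
Min-cut edges: In→Eg (6), d→Eg (4); capacity 6 + 4 = 10.
This cut is saturated, so no flow can exceed 10.

10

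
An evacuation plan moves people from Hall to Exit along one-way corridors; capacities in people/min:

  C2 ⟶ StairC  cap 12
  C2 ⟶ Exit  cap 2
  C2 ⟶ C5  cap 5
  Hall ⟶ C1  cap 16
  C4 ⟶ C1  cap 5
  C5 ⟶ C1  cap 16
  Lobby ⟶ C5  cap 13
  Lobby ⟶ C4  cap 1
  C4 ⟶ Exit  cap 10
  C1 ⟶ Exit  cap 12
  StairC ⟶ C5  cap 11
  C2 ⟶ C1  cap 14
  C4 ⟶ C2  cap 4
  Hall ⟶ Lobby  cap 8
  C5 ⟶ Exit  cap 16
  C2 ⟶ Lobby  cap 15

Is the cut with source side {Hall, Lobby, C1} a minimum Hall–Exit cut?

Given cut capacity: 1 + 13 + 12 = 26.
Augment Hall→C1→Exit: bottleneck 12, flow now 12.
Augment Hall→Lobby→C4→Exit: bottleneck 1, flow now 13.
Augment Hall→Lobby→C5→Exit: bottleneck 7, flow now 20.
No augmenting path remains; maximum flow = 20.
In the residual graph, reachable from Hall: {Hall, C1}.
Min-cut edges: Hall→Lobby (8), C1→Exit (12); capacity 8 + 12 = 20.
Cut capacity 26 exceeds the max flow 20, so it is not minimum.

No — its capacity is 26, but the minimum cut has capacity 20.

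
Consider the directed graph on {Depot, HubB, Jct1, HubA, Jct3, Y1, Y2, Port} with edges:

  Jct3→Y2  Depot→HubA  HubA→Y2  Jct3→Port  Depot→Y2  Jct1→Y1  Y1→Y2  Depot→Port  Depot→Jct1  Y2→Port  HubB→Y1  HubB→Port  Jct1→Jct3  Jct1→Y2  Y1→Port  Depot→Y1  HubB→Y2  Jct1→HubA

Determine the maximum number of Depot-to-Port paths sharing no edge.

4

Assign every edge capacity 1; by Menger, the answer equals the max flow.
Path Depot→Port (+1); total 1.
Path Depot→Y1→Port (+1); total 2.
Path Depot→Y2→Port (+1); total 3.
Path Depot→Jct1→Jct3→Port (+1); total 4.
No residual Depot→Port path; max flow = 4.
Certifying cut of size 4: {Depot→Jct1, Depot→Port, Depot→Y1, Y2→Port}.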